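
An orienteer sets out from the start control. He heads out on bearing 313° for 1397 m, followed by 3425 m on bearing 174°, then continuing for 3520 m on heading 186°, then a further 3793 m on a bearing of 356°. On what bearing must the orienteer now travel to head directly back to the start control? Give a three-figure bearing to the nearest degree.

Leg 1 (313°, 1397 m): east 1397 sin 313° = -1021.70, north 1397 cos 313° = 952.75
Leg 2 (174°, 3425 m): east 3425 sin 174° = 358.01, north 3425 cos 174° = -3406.24
Leg 3 (186°, 3520 m): east 3520 sin 186° = -367.94, north 3520 cos 186° = -3500.72
Leg 4 (356°, 3793 m): east 3793 sin 356° = -264.59, north 3793 cos 356° = 3783.76
Net displacement: -1296.22 east, -2170.44 north. Direction back to start is (1296.22, 2170.44): bearing = atan2(1296.22, 2170.44) mod 360° = 30.85° ≈ 031°.

031°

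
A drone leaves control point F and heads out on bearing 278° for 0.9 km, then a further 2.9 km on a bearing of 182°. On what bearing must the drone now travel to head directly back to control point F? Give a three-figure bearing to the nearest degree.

020°

Leg 1 (278°, 0.9 km): east 0.9 sin 278° = -0.89, north 0.9 cos 278° = 0.13
Leg 2 (182°, 2.9 km): east 2.9 sin 182° = -0.10, north 2.9 cos 182° = -2.90
Net displacement: -0.99 east, -2.77 north. Direction back to start is (0.99, 2.77): bearing = atan2(0.99, 2.77) mod 360° = 19.69° ≈ 020°.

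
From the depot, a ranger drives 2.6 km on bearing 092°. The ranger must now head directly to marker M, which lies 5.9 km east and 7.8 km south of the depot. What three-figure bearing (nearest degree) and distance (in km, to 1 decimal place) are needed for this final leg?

Leg 1 (092°, 2.6 km): east 2.6 sin 92° = 2.60, north 2.6 cos 92° = -0.09
Current position: (2.60, -0.09). Target: (5.9, -7.8). Remaining: Δeast = 3.30, Δnorth = -7.71.
Bearing = atan2(3.30, -7.71) mod 360° = 156.82°; distance = √((3.30)² + (-7.71)²) = 8.386 km.

157°, 8.4 km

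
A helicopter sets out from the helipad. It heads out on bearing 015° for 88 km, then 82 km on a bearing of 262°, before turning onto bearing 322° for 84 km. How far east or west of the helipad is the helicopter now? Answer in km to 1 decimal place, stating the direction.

Leg 1 (015°, 88 km): east 88 sin 15° = 22.78, north 88 cos 15° = 85.00
Leg 2 (262°, 82 km): east 82 sin 262° = -81.20, north 82 cos 262° = -11.41
Leg 3 (322°, 84 km): east 84 sin 322° = -51.72, north 84 cos 322° = 66.19
Net east component: -110.14 km.

110.1 km west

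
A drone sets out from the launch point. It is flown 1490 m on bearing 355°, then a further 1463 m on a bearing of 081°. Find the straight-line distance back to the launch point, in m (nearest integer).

2160 m

Leg 1 (355°, 1490 m): east 1490 sin 355° = -129.86, north 1490 cos 355° = 1484.33
Leg 2 (081°, 1463 m): east 1463 sin 81° = 1444.99, north 1463 cos 81° = 228.86
Net: 1315.13 east, 1713.19 north. Distance = √((1315.13)² + (1713.19)²) = 2159.766 m.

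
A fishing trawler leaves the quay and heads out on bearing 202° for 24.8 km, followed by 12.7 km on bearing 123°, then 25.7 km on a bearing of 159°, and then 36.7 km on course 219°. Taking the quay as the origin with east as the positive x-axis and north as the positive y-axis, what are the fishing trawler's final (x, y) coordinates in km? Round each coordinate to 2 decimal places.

Leg 1 (202°, 24.8 km): east 24.8 sin 202° = -9.29, north 24.8 cos 202° = -22.99
Leg 2 (123°, 12.7 km): east 12.7 sin 123° = 10.65, north 12.7 cos 123° = -6.92
Leg 3 (159°, 25.7 km): east 25.7 sin 159° = 9.21, north 25.7 cos 159° = -23.99
Leg 4 (219°, 36.7 km): east 36.7 sin 219° = -23.10, north 36.7 cos 219° = -28.52
Summing: -12.53 km east, -82.43 km north → (-12.53, -82.43).

(-12.53, -82.43)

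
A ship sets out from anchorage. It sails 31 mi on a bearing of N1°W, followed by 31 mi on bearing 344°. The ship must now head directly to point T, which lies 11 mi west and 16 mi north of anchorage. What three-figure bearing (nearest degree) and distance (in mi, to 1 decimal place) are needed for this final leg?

182°, 44.8 mi

Leg 1 (N1°W, 31 mi): east 31 sin 359° = -0.54, north 31 cos 359° = 31.00
Leg 2 (344°, 31 mi): east 31 sin 344° = -8.54, north 31 cos 344° = 29.80
Current position: (-9.09, 60.79). Target: (-11, 16). Remaining: Δeast = -1.91, Δnorth = -44.79.
Bearing = atan2(-1.91, -44.79) mod 360° = 182.45°; distance = √((-1.91)² + (-44.79)²) = 44.835 mi.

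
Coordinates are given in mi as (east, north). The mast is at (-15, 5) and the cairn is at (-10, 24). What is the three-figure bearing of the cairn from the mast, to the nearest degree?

015°

Δeast = -10 − -15 = 5.00; Δnorth = 24 − 5 = 19.00.
Bearing = atan2(Δeast, Δnorth) mod 360° = 14.74° ≈ 015°.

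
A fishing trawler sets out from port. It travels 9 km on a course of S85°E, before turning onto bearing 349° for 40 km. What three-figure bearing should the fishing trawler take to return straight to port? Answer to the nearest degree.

182°

Leg 1 (S85°E, 9 km): east 9 sin 95° = 8.97, north 9 cos 95° = -0.78
Leg 2 (349°, 40 km): east 40 sin 349° = -7.63, north 40 cos 349° = 39.27
Net displacement: 1.33 east, 38.48 north. Direction back to start is (-1.33, -38.48): bearing = atan2(-1.33, -38.48) mod 360° = 181.98° ≈ 182°.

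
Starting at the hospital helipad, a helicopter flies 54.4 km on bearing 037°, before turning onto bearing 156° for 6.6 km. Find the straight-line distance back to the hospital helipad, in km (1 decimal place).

51.5 km

Leg 1 (037°, 54.4 km): east 54.4 sin 37° = 32.74, north 54.4 cos 37° = 43.45
Leg 2 (156°, 6.6 km): east 6.6 sin 156° = 2.68, north 6.6 cos 156° = -6.03
Net: 35.42 east, 37.42 north. Distance = √((35.42)² + (37.42)²) = 51.525 km.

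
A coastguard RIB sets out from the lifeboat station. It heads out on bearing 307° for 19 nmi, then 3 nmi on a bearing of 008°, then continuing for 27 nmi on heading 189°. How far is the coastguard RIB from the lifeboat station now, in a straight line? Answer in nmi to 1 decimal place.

22.6 nmi

Leg 1 (307°, 19 nmi): east 19 sin 307° = -15.17, north 19 cos 307° = 11.43
Leg 2 (008°, 3 nmi): east 3 sin 8° = 0.42, north 3 cos 8° = 2.97
Leg 3 (189°, 27 nmi): east 27 sin 189° = -4.22, north 27 cos 189° = -26.67
Net: -18.98 east, -12.26 north. Distance = √((-18.98)² + (-12.26)²) = 22.597 nmi.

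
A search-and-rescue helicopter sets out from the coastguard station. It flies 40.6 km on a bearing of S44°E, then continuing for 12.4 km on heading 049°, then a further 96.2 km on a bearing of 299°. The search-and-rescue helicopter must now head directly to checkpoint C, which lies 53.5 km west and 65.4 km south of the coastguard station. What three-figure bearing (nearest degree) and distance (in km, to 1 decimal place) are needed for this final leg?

184°, 91.2 km

Leg 1 (S44°E, 40.6 km): east 40.6 sin 136° = 28.20, north 40.6 cos 136° = -29.21
Leg 2 (049°, 12.4 km): east 12.4 sin 49° = 9.36, north 12.4 cos 49° = 8.14
Leg 3 (299°, 96.2 km): east 96.2 sin 299° = -84.14, north 96.2 cos 299° = 46.64
Current position: (-46.58, 25.57). Target: (-53.5, -65.4). Remaining: Δeast = -6.92, Δnorth = -90.97.
Bearing = atan2(-6.92, -90.97) mod 360° = 184.35°; distance = √((-6.92)² + (-90.97)²) = 91.232 km.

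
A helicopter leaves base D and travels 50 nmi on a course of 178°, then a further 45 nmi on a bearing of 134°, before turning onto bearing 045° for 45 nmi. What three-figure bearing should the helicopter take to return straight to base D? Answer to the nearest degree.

Leg 1 (178°, 50 nmi): east 50 sin 178° = 1.74, north 50 cos 178° = -49.97
Leg 2 (134°, 45 nmi): east 45 sin 134° = 32.37, north 45 cos 134° = -31.26
Leg 3 (045°, 45 nmi): east 45 sin 45° = 31.82, north 45 cos 45° = 31.82
Net displacement: 65.94 east, -49.41 north. Direction back to start is (-65.94, 49.41): bearing = atan2(-65.94, 49.41) mod 360° = 306.85° ≈ 307°.

307°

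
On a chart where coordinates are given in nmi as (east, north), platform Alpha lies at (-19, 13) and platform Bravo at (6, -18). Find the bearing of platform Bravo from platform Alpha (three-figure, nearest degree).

Δeast = 6 − -19 = 25.00; Δnorth = -18 − 13 = -31.00.
Bearing = atan2(Δeast, Δnorth) mod 360° = 141.12° ≈ 141°.

141°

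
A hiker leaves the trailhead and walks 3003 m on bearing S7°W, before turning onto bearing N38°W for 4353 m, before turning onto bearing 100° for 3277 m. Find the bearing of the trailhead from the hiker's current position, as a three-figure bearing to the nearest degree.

303°

Leg 1 (S7°W, 3003 m): east 3003 sin 187° = -365.97, north 3003 cos 187° = -2980.62
Leg 2 (N38°W, 4353 m): east 4353 sin 322° = -2679.97, north 4353 cos 322° = 3430.21
Leg 3 (100°, 3277 m): east 3277 sin 100° = 3227.22, north 3277 cos 100° = -569.05
Net displacement: 181.27 east, -119.45 north. Direction back to start is (-181.27, 119.45): bearing = atan2(-181.27, 119.45) mod 360° = 303.38° ≈ 303°.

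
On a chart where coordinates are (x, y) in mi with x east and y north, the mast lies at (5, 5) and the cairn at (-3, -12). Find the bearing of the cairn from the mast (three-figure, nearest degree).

Δeast = -3 − 5 = -8.00; Δnorth = -12 − 5 = -17.00.
Bearing = atan2(Δeast, Δnorth) mod 360° = 205.20° ≈ 205°.

205°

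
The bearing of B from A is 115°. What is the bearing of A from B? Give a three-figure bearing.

295°

Back-bearing = 115° + 180° = 295°.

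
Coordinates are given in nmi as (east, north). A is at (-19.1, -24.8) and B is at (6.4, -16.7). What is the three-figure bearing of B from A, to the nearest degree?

Δeast = 6.4 − -19.1 = 25.50; Δnorth = -16.7 − -24.8 = 8.10.
Bearing = atan2(Δeast, Δnorth) mod 360° = 72.38° ≈ 072°.

072°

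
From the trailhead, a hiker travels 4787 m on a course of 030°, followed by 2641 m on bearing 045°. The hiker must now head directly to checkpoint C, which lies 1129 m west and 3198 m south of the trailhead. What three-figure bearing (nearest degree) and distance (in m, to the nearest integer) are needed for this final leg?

210°, 10672 m

Leg 1 (030°, 4787 m): east 4787 sin 30° = 2393.50, north 4787 cos 30° = 4145.66
Leg 2 (045°, 2641 m): east 2641 sin 45° = 1867.47, north 2641 cos 45° = 1867.47
Current position: (4260.97, 6013.13). Target: (-1129, -3198). Remaining: Δeast = -5389.97, Δnorth = -9211.13.
Bearing = atan2(-5389.97, -9211.13) mod 360° = 210.33°; distance = √((-5389.97)² + (-9211.13)²) = 10672.241 m.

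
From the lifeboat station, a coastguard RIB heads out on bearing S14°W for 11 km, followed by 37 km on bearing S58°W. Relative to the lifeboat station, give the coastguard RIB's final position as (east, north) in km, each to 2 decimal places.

Leg 1 (S14°W, 11 km): east 11 sin 194° = -2.66, north 11 cos 194° = -10.67
Leg 2 (S58°W, 37 km): east 37 sin 238° = -31.38, north 37 cos 238° = -19.61
Summing: -34.04 km east, -30.28 km north → (-34.04, -30.28).

(-34.04, -30.28)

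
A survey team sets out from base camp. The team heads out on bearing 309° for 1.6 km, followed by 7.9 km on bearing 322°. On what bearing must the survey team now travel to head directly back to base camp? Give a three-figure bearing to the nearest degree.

140°

Leg 1 (309°, 1.6 km): east 1.6 sin 309° = -1.24, north 1.6 cos 309° = 1.01
Leg 2 (322°, 7.9 km): east 7.9 sin 322° = -4.86, north 7.9 cos 322° = 6.23
Net displacement: -6.11 east, 7.23 north. Direction back to start is (6.11, -7.23): bearing = atan2(6.11, -7.23) mod 360° = 139.82° ≈ 140°.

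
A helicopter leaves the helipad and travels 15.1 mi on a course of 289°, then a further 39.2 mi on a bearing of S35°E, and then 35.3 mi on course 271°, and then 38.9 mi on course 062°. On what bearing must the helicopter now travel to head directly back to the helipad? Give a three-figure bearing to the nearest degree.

Leg 1 (289°, 15.1 mi): east 15.1 sin 289° = -14.28, north 15.1 cos 289° = 4.92
Leg 2 (S35°E, 39.2 mi): east 39.2 sin 145° = 22.48, north 39.2 cos 145° = -32.11
Leg 3 (271°, 35.3 mi): east 35.3 sin 271° = -35.29, north 35.3 cos 271° = 0.62
Leg 4 (062°, 38.9 mi): east 38.9 sin 62° = 34.35, north 38.9 cos 62° = 18.26
Net displacement: 7.26 east, -8.32 north. Direction back to start is (-7.26, 8.32): bearing = atan2(-7.26, 8.32) mod 360° = 318.88° ≈ 319°.

319°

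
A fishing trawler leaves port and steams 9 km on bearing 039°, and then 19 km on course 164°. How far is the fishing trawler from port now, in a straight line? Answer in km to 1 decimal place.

15.7 km

Leg 1 (039°, 9 km): east 9 sin 39° = 5.66, north 9 cos 39° = 6.99
Leg 2 (164°, 19 km): east 19 sin 164° = 5.24, north 19 cos 164° = -18.26
Net: 10.90 east, -11.27 north. Distance = √((10.90)² + (-11.27)²) = 15.679 km.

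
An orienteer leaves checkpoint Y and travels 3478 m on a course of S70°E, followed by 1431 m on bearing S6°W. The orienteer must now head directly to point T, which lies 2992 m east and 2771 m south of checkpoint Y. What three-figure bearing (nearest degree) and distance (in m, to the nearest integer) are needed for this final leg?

219°, 203 m

Leg 1 (S70°E, 3478 m): east 3478 sin 110° = 3268.25, north 3478 cos 110° = -1189.55
Leg 2 (S6°W, 1431 m): east 1431 sin 186° = -149.58, north 1431 cos 186° = -1423.16
Current position: (3118.67, -2612.71). Target: (2992, -2771). Remaining: Δeast = -126.67, Δnorth = -158.29.
Bearing = atan2(-126.67, -158.29) mod 360° = 218.67°; distance = √((-126.67)² + (-158.29)²) = 202.737 m.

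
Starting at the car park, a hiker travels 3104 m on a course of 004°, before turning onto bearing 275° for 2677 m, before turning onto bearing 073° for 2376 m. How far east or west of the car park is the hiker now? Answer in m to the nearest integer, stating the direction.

Leg 1 (004°, 3104 m): east 3104 sin 4° = 216.52, north 3104 cos 4° = 3096.44
Leg 2 (275°, 2677 m): east 2677 sin 275° = -2666.81, north 2677 cos 275° = 233.32
Leg 3 (073°, 2376 m): east 2376 sin 73° = 2272.18, north 2376 cos 73° = 694.68
Net east component: -178.11 m.

178 m west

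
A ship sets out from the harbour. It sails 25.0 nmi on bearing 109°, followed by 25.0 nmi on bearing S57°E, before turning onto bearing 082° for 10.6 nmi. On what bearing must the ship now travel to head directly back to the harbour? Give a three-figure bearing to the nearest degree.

290°

Leg 1 (109°, 25.0 nmi): east 25.0 sin 109° = 23.64, north 25.0 cos 109° = -8.14
Leg 2 (S57°E, 25.0 nmi): east 25.0 sin 123° = 20.97, north 25.0 cos 123° = -13.62
Leg 3 (082°, 10.6 nmi): east 10.6 sin 82° = 10.50, north 10.6 cos 82° = 1.48
Net displacement: 55.10 east, -20.28 north. Direction back to start is (-55.10, 20.28): bearing = atan2(-55.10, 20.28) mod 360° = 290.21° ≈ 290°.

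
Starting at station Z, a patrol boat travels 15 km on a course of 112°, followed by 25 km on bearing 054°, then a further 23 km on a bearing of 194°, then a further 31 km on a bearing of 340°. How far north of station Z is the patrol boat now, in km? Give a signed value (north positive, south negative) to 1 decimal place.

15.9 km

Leg 1 (112°, 15 km): east 15 sin 112° = 13.91, north 15 cos 112° = -5.62
Leg 2 (054°, 25 km): east 25 sin 54° = 20.23, north 25 cos 54° = 14.69
Leg 3 (194°, 23 km): east 23 sin 194° = -5.56, north 23 cos 194° = -22.32
Leg 4 (340°, 31 km): east 31 sin 340° = -10.60, north 31 cos 340° = 29.13
Net north component: 15.89 km.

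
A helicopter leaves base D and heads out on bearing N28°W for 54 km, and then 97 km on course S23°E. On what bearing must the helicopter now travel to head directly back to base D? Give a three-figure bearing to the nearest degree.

343°

Leg 1 (N28°W, 54 km): east 54 sin 332° = -25.35, north 54 cos 332° = 47.68
Leg 2 (S23°E, 97 km): east 97 sin 157° = 37.90, north 97 cos 157° = -89.29
Net displacement: 12.55 east, -41.61 north. Direction back to start is (-12.55, 41.61): bearing = atan2(-12.55, 41.61) mod 360° = 343.22° ≈ 343°.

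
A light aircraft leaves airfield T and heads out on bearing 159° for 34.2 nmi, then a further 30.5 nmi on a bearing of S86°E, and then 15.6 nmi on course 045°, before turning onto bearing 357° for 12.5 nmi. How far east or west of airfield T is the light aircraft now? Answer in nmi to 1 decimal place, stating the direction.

53.1 nmi east

Leg 1 (159°, 34.2 nmi): east 34.2 sin 159° = 12.26, north 34.2 cos 159° = -31.93
Leg 2 (S86°E, 30.5 nmi): east 30.5 sin 94° = 30.43, north 30.5 cos 94° = -2.13
Leg 3 (045°, 15.6 nmi): east 15.6 sin 45° = 11.03, north 15.6 cos 45° = 11.03
Leg 4 (357°, 12.5 nmi): east 12.5 sin 357° = -0.65, north 12.5 cos 357° = 12.48
Net east component: 53.06 nmi.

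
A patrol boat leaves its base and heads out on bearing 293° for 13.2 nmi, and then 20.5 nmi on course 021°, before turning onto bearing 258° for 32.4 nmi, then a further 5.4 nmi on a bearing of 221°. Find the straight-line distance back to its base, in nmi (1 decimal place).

Leg 1 (293°, 13.2 nmi): east 13.2 sin 293° = -12.15, north 13.2 cos 293° = 5.16
Leg 2 (021°, 20.5 nmi): east 20.5 sin 21° = 7.35, north 20.5 cos 21° = 19.14
Leg 3 (258°, 32.4 nmi): east 32.4 sin 258° = -31.69, north 32.4 cos 258° = -6.74
Leg 4 (221°, 5.4 nmi): east 5.4 sin 221° = -3.54, north 5.4 cos 221° = -4.08
Net: -40.04 east, 13.48 north. Distance = √((-40.04)² + (13.48)²) = 42.248 nmi.

42.2 nmi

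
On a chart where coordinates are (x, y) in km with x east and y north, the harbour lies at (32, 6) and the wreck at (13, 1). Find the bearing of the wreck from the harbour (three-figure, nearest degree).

Δeast = 13 − 32 = -19.00; Δnorth = 1 − 6 = -5.00.
Bearing = atan2(Δeast, Δnorth) mod 360° = 255.26° ≈ 255°.

255°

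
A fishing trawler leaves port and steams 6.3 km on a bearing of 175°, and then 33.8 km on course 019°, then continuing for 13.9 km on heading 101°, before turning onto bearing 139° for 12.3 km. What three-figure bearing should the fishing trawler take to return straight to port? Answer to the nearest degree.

248°

Leg 1 (175°, 6.3 km): east 6.3 sin 175° = 0.55, north 6.3 cos 175° = -6.28
Leg 2 (019°, 33.8 km): east 33.8 sin 19° = 11.00, north 33.8 cos 19° = 31.96
Leg 3 (101°, 13.9 km): east 13.9 sin 101° = 13.64, north 13.9 cos 101° = -2.65
Leg 4 (139°, 12.3 km): east 12.3 sin 139° = 8.07, north 12.3 cos 139° = -9.28
Net displacement: 33.27 east, 13.75 north. Direction back to start is (-33.27, -13.75): bearing = atan2(-33.27, -13.75) mod 360° = 247.55° ≈ 248°.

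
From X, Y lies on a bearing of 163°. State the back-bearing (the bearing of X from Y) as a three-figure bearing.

343°

Back-bearing = 163° + 180° = 343°.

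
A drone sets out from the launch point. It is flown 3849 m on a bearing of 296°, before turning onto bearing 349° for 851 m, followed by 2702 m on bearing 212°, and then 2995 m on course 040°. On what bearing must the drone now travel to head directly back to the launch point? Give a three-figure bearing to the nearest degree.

129°

Leg 1 (296°, 3849 m): east 3849 sin 296° = -3459.46, north 3849 cos 296° = 1687.29
Leg 2 (349°, 851 m): east 851 sin 349° = -162.38, north 851 cos 349° = 835.36
Leg 3 (212°, 2702 m): east 2702 sin 212° = -1431.84, north 2702 cos 212° = -2291.43
Leg 4 (040°, 2995 m): east 2995 sin 40° = 1925.15, north 2995 cos 40° = 2294.30
Net displacement: -3128.53 east, 2525.53 north. Direction back to start is (3128.53, -2525.53): bearing = atan2(3128.53, -2525.53) mod 360° = 128.91° ≈ 129°.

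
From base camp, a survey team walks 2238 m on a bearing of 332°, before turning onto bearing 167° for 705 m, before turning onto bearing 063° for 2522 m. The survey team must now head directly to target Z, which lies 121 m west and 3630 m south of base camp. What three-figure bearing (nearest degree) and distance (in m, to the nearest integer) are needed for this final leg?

194°, 6241 m

Leg 1 (332°, 2238 m): east 2238 sin 332° = -1050.68, north 2238 cos 332° = 1976.04
Leg 2 (167°, 705 m): east 705 sin 167° = 158.59, north 705 cos 167° = -686.93
Leg 3 (063°, 2522 m): east 2522 sin 63° = 2247.12, north 2522 cos 63° = 1144.96
Current position: (1355.03, 2434.07). Target: (-121, -3630). Remaining: Δeast = -1476.03, Δnorth = -6064.07.
Bearing = atan2(-1476.03, -6064.07) mod 360° = 193.68°; distance = √((-1476.03)² + (-6064.07)²) = 6241.123 m.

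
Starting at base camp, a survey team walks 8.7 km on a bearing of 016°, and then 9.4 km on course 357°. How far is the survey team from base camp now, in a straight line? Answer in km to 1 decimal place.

Leg 1 (016°, 8.7 km): east 8.7 sin 16° = 2.40, north 8.7 cos 16° = 8.36
Leg 2 (357°, 9.4 km): east 9.4 sin 357° = -0.49, north 9.4 cos 357° = 9.39
Net: 1.91 east, 17.75 north. Distance = √((1.91)² + (17.75)²) = 17.852 km.

17.9 km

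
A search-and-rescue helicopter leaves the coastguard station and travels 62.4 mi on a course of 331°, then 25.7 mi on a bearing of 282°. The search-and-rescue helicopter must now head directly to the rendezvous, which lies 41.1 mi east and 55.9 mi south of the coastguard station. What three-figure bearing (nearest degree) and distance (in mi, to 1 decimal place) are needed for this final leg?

Leg 1 (331°, 62.4 mi): east 62.4 sin 331° = -30.25, north 62.4 cos 331° = 54.58
Leg 2 (282°, 25.7 mi): east 25.7 sin 282° = -25.14, north 25.7 cos 282° = 5.34
Current position: (-55.39, 59.92). Target: (41.1, -55.9). Remaining: Δeast = 96.49, Δnorth = -115.82.
Bearing = atan2(96.49, -115.82) mod 360° = 140.20°; distance = √((96.49)² + (-115.82)²) = 150.747 mi.

140°, 150.7 mi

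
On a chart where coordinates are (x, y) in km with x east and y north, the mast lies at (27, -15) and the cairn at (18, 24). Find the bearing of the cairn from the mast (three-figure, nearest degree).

Δeast = 18 − 27 = -9.00; Δnorth = 24 − -15 = 39.00.
Bearing = atan2(Δeast, Δnorth) mod 360° = 347.01° ≈ 347°.

347°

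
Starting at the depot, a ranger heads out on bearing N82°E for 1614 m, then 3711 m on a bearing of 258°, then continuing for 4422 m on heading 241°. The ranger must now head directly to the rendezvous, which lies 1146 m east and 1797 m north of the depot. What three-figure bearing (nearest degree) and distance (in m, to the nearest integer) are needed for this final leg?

058°, 8353 m

Leg 1 (N82°E, 1614 m): east 1614 sin 82° = 1598.29, north 1614 cos 82° = 224.63
Leg 2 (258°, 3711 m): east 3711 sin 258° = -3629.91, north 3711 cos 258° = -771.56
Leg 3 (241°, 4422 m): east 4422 sin 241° = -3867.57, north 4422 cos 241° = -2143.83
Current position: (-5899.18, -2690.76). Target: (1146, 1797). Remaining: Δeast = 7045.18, Δnorth = 4487.76.
Bearing = atan2(7045.18, 4487.76) mod 360° = 57.50°; distance = √((7045.18)² + (4487.76)²) = 8353.119 m.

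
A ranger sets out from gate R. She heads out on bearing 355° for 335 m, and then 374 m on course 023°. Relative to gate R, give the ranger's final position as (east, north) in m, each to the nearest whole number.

(117, 678)

Leg 1 (355°, 335 m): east 335 sin 355° = -29.20, north 335 cos 355° = 333.73
Leg 2 (023°, 374 m): east 374 sin 23° = 146.13, north 374 cos 23° = 344.27
Summing: 116.94 m east, 677.99 m north → (117, 678).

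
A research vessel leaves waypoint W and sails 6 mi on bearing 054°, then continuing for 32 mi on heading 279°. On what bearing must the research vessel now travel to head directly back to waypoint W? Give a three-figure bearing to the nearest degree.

Leg 1 (054°, 6 mi): east 6 sin 54° = 4.85, north 6 cos 54° = 3.53
Leg 2 (279°, 32 mi): east 32 sin 279° = -31.61, north 32 cos 279° = 5.01
Net displacement: -26.75 east, 8.53 north. Direction back to start is (26.75, -8.53): bearing = atan2(26.75, -8.53) mod 360° = 107.69° ≈ 108°.

108°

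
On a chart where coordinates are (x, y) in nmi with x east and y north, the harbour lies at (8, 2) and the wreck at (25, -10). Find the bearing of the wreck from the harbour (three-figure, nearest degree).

Δeast = 25 − 8 = 17.00; Δnorth = -10 − 2 = -12.00.
Bearing = atan2(Δeast, Δnorth) mod 360° = 125.22° ≈ 125°.

125°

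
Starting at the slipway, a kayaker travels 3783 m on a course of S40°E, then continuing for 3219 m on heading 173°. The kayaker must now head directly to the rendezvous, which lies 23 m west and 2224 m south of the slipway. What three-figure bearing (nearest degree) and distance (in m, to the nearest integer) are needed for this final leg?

324°, 4804 m

Leg 1 (S40°E, 3783 m): east 3783 sin 140° = 2431.67, north 3783 cos 140° = -2897.95
Leg 2 (173°, 3219 m): east 3219 sin 173° = 392.30, north 3219 cos 173° = -3195.01
Current position: (2823.96, -6092.95). Target: (-23, -2224). Remaining: Δeast = -2846.96, Δnorth = 3868.95.
Bearing = atan2(-2846.96, 3868.95) mod 360° = 323.65°; distance = √((-2846.96)² + (3868.95)²) = 4803.539 m.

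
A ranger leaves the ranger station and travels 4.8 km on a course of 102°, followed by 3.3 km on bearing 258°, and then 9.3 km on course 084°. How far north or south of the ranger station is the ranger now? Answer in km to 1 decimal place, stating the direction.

0.7 km south

Leg 1 (102°, 4.8 km): east 4.8 sin 102° = 4.70, north 4.8 cos 102° = -1.00
Leg 2 (258°, 3.3 km): east 3.3 sin 258° = -3.23, north 3.3 cos 258° = -0.69
Leg 3 (084°, 9.3 km): east 9.3 sin 84° = 9.25, north 9.3 cos 84° = 0.97
Net north component: -0.71 km.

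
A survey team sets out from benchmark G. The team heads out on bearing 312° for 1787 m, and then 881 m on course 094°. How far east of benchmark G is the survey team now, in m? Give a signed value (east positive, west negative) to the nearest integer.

Leg 1 (312°, 1787 m): east 1787 sin 312° = -1328.00, north 1787 cos 312° = 1195.74
Leg 2 (094°, 881 m): east 881 sin 94° = 878.85, north 881 cos 94° = -61.46
Net east component: -449.15 m.

-449 m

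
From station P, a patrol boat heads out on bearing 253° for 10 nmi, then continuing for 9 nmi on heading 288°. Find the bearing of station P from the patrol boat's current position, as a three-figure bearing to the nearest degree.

090°

Leg 1 (253°, 10 nmi): east 10 sin 253° = -9.56, north 10 cos 253° = -2.92
Leg 2 (288°, 9 nmi): east 9 sin 288° = -8.56, north 9 cos 288° = 2.78
Net displacement: -18.12 east, -0.14 north. Direction back to start is (18.12, 0.14): bearing = atan2(18.12, 0.14) mod 360° = 89.55° ≈ 090°.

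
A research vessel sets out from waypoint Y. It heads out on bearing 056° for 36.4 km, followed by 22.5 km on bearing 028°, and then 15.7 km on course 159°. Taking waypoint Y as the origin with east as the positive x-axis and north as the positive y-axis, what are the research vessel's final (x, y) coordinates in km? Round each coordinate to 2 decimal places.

Leg 1 (056°, 36.4 km): east 36.4 sin 56° = 30.18, north 36.4 cos 56° = 20.35
Leg 2 (028°, 22.5 km): east 22.5 sin 28° = 10.56, north 22.5 cos 28° = 19.87
Leg 3 (159°, 15.7 km): east 15.7 sin 159° = 5.63, north 15.7 cos 159° = -14.66
Summing: 46.37 km east, 25.56 km north → (46.37, 25.56).

(46.37, 25.56)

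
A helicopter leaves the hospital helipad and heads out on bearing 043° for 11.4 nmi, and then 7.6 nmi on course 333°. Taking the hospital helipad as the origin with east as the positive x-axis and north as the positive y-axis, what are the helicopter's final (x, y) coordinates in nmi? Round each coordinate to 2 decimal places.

Leg 1 (043°, 11.4 nmi): east 11.4 sin 43° = 7.77, north 11.4 cos 43° = 8.34
Leg 2 (333°, 7.6 nmi): east 7.6 sin 333° = -3.45, north 7.6 cos 333° = 6.77
Summing: 4.32 nmi east, 15.11 nmi north → (4.32, 15.11).

(4.32, 15.11)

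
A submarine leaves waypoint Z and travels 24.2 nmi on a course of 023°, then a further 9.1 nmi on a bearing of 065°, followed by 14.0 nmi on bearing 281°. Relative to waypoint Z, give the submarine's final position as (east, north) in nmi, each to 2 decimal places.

(3.96, 28.79)

Leg 1 (023°, 24.2 nmi): east 24.2 sin 23° = 9.46, north 24.2 cos 23° = 22.28
Leg 2 (065°, 9.1 nmi): east 9.1 sin 65° = 8.25, north 9.1 cos 65° = 3.85
Leg 3 (281°, 14.0 nmi): east 14.0 sin 281° = -13.74, north 14.0 cos 281° = 2.67
Summing: 3.96 nmi east, 28.79 nmi north → (3.96, 28.79).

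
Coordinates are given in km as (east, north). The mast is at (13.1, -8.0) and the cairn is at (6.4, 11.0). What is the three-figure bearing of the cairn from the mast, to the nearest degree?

341°

Δeast = 6.4 − 13.1 = -6.70; Δnorth = 11.0 − -8.0 = 19.00.
Bearing = atan2(Δeast, Δnorth) mod 360° = 340.58° ≈ 341°.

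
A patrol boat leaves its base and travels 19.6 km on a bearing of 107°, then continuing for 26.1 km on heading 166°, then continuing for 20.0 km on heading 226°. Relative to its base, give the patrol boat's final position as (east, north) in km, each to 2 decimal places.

Leg 1 (107°, 19.6 km): east 19.6 sin 107° = 18.74, north 19.6 cos 107° = -5.73
Leg 2 (166°, 26.1 km): east 26.1 sin 166° = 6.31, north 26.1 cos 166° = -25.32
Leg 3 (226°, 20.0 km): east 20.0 sin 226° = -14.39, north 20.0 cos 226° = -13.89
Summing: 10.67 km east, -44.95 km north → (10.67, -44.95).

(10.67, -44.95)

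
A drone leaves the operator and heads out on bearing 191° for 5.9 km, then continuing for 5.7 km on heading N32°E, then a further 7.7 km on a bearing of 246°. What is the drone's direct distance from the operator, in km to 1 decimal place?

Leg 1 (191°, 5.9 km): east 5.9 sin 191° = -1.13, north 5.9 cos 191° = -5.79
Leg 2 (N32°E, 5.7 km): east 5.7 sin 32° = 3.02, north 5.7 cos 32° = 4.83
Leg 3 (246°, 7.7 km): east 7.7 sin 246° = -7.03, north 7.7 cos 246° = -3.13
Net: -5.14 east, -4.09 north. Distance = √((-5.14)² + (-4.09)²) = 6.568 km.

6.6 km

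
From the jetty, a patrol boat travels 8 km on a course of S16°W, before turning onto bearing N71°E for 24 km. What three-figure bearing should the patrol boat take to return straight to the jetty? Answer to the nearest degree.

270°

Leg 1 (S16°W, 8 km): east 8 sin 196° = -2.21, north 8 cos 196° = -7.69
Leg 2 (N71°E, 24 km): east 24 sin 71° = 22.69, north 24 cos 71° = 7.81
Net displacement: 20.49 east, 0.12 north. Direction back to start is (-20.49, -0.12): bearing = atan2(-20.49, -0.12) mod 360° = 269.65° ≈ 270°.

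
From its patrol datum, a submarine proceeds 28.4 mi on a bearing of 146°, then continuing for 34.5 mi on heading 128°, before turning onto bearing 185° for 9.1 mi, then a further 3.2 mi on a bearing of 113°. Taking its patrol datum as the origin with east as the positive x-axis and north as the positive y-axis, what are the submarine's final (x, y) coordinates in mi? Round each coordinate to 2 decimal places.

(45.22, -55.10)

Leg 1 (146°, 28.4 mi): east 28.4 sin 146° = 15.88, north 28.4 cos 146° = -23.54
Leg 2 (128°, 34.5 mi): east 34.5 sin 128° = 27.19, north 34.5 cos 128° = -21.24
Leg 3 (185°, 9.1 mi): east 9.1 sin 185° = -0.79, north 9.1 cos 185° = -9.07
Leg 4 (113°, 3.2 mi): east 3.2 sin 113° = 2.95, north 3.2 cos 113° = -1.25
Summing: 45.22 mi east, -55.10 mi north → (45.22, -55.10).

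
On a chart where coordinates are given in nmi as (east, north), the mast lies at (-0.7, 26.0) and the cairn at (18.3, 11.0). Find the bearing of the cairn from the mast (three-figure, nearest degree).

Δeast = 18.3 − -0.7 = 19.00; Δnorth = 11.0 − 26.0 = -15.00.
Bearing = atan2(Δeast, Δnorth) mod 360° = 128.29° ≈ 128°.

128°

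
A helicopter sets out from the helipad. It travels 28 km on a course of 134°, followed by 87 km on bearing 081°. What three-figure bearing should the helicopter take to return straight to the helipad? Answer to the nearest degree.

273°

Leg 1 (134°, 28 km): east 28 sin 134° = 20.14, north 28 cos 134° = -19.45
Leg 2 (081°, 87 km): east 87 sin 81° = 85.93, north 87 cos 81° = 13.61
Net displacement: 106.07 east, -5.84 north. Direction back to start is (-106.07, 5.84): bearing = atan2(-106.07, 5.84) mod 360° = 273.15° ≈ 273°.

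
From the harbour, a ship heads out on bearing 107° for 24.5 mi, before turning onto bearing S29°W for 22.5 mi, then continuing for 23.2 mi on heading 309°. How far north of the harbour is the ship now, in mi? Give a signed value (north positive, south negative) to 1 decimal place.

Leg 1 (107°, 24.5 mi): east 24.5 sin 107° = 23.43, north 24.5 cos 107° = -7.16
Leg 2 (S29°W, 22.5 mi): east 22.5 sin 209° = -10.91, north 22.5 cos 209° = -19.68
Leg 3 (309°, 23.2 mi): east 23.2 sin 309° = -18.03, north 23.2 cos 309° = 14.60
Net north component: -12.24 mi.

-12.2 mi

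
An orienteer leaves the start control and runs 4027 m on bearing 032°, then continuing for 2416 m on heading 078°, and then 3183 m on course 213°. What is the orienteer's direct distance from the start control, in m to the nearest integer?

3032 m

Leg 1 (032°, 4027 m): east 4027 sin 32° = 2133.98, north 4027 cos 32° = 3415.09
Leg 2 (078°, 2416 m): east 2416 sin 78° = 2363.20, north 2416 cos 78° = 502.31
Leg 3 (213°, 3183 m): east 3183 sin 213° = -1733.59, north 3183 cos 213° = -2669.49
Net: 2763.60 east, 1247.92 north. Distance = √((2763.60)² + (1247.92)²) = 3032.293 m.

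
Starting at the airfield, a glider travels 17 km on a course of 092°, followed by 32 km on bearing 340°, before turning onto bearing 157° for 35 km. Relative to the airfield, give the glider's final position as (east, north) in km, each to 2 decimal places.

(19.72, -2.74)

Leg 1 (092°, 17 km): east 17 sin 92° = 16.99, north 17 cos 92° = -0.59
Leg 2 (340°, 32 km): east 32 sin 340° = -10.94, north 32 cos 340° = 30.07
Leg 3 (157°, 35 km): east 35 sin 157° = 13.68, north 35 cos 157° = -32.22
Summing: 19.72 km east, -2.74 km north → (19.72, -2.74).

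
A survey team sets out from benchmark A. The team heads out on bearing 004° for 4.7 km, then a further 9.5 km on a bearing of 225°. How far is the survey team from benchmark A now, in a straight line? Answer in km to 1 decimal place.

Leg 1 (004°, 4.7 km): east 4.7 sin 4° = 0.33, north 4.7 cos 4° = 4.69
Leg 2 (225°, 9.5 km): east 9.5 sin 225° = -6.72, north 9.5 cos 225° = -6.72
Net: -6.39 east, -2.03 north. Distance = √((-6.39)² + (-2.03)²) = 6.704 km.

6.7 km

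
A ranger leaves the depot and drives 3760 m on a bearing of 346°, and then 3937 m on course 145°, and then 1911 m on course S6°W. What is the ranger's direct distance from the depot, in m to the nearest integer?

1871 m

Leg 1 (346°, 3760 m): east 3760 sin 346° = -909.63, north 3760 cos 346° = 3648.31
Leg 2 (145°, 3937 m): east 3937 sin 145° = 2258.17, north 3937 cos 145° = -3225.00
Leg 3 (S6°W, 1911 m): east 1911 sin 186° = -199.75, north 1911 cos 186° = -1900.53
Net: 1148.79 east, -1477.22 north. Distance = √((1148.79)² + (-1477.22)²) = 1871.337 m.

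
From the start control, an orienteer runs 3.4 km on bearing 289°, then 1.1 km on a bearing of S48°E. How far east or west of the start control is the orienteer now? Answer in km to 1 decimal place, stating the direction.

Leg 1 (289°, 3.4 km): east 3.4 sin 289° = -3.21, north 3.4 cos 289° = 1.11
Leg 2 (S48°E, 1.1 km): east 1.1 sin 132° = 0.82, north 1.1 cos 132° = -0.74
Net east component: -2.40 km.

2.4 km west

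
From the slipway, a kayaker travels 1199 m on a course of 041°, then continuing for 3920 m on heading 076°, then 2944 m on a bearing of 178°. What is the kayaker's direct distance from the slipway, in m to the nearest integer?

4818 m

Leg 1 (041°, 1199 m): east 1199 sin 41° = 786.61, north 1199 cos 41° = 904.90
Leg 2 (076°, 3920 m): east 3920 sin 76° = 3803.56, north 3920 cos 76° = 948.33
Leg 3 (178°, 2944 m): east 2944 sin 178° = 102.74, north 2944 cos 178° = -2942.21
Net: 4692.92 east, -1088.98 north. Distance = √((4692.92)² + (-1088.98)²) = 4817.608 m.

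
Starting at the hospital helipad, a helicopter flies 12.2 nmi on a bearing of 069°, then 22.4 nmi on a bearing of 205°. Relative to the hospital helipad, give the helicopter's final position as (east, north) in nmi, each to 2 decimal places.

(1.92, -15.93)

Leg 1 (069°, 12.2 nmi): east 12.2 sin 69° = 11.39, north 12.2 cos 69° = 4.37
Leg 2 (205°, 22.4 nmi): east 22.4 sin 205° = -9.47, north 22.4 cos 205° = -20.30
Summing: 1.92 nmi east, -15.93 nmi north → (1.92, -15.93).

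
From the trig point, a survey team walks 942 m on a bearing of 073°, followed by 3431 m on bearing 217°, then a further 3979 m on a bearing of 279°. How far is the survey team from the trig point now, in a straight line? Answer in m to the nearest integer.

5417 m

Leg 1 (073°, 942 m): east 942 sin 73° = 900.84, north 942 cos 73° = 275.41
Leg 2 (217°, 3431 m): east 3431 sin 217° = -2064.83, north 3431 cos 217° = -2740.12
Leg 3 (279°, 3979 m): east 3979 sin 279° = -3930.01, north 3979 cos 279° = 622.45
Net: -5094.00 east, -1842.25 north. Distance = √((-5094.00)² + (-1842.25)²) = 5416.893 m.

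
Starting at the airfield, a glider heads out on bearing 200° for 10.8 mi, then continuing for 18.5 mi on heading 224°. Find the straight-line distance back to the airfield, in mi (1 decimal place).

Leg 1 (200°, 10.8 mi): east 10.8 sin 200° = -3.69, north 10.8 cos 200° = -10.15
Leg 2 (224°, 18.5 mi): east 18.5 sin 224° = -12.85, north 18.5 cos 224° = -13.31
Net: -16.54 east, -23.46 north. Distance = √((-16.54)² + (-23.46)²) = 28.704 mi.

28.7 mi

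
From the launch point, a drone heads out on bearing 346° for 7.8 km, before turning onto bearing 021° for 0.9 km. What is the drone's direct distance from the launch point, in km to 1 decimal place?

Leg 1 (346°, 7.8 km): east 7.8 sin 346° = -1.89, north 7.8 cos 346° = 7.57
Leg 2 (021°, 0.9 km): east 0.9 sin 21° = 0.32, north 0.9 cos 21° = 0.84
Net: -1.56 east, 8.41 north. Distance = √((-1.56)² + (8.41)²) = 8.553 km.

8.6 km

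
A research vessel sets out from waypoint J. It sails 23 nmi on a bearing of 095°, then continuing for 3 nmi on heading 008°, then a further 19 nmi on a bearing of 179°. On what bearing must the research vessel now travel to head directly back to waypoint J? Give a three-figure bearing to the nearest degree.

307°

Leg 1 (095°, 23 nmi): east 23 sin 95° = 22.91, north 23 cos 95° = -2.00
Leg 2 (008°, 3 nmi): east 3 sin 8° = 0.42, north 3 cos 8° = 2.97
Leg 3 (179°, 19 nmi): east 19 sin 179° = 0.33, north 19 cos 179° = -19.00
Net displacement: 23.66 east, -18.03 north. Direction back to start is (-23.66, 18.03): bearing = atan2(-23.66, 18.03) mod 360° = 307.31° ≈ 307°.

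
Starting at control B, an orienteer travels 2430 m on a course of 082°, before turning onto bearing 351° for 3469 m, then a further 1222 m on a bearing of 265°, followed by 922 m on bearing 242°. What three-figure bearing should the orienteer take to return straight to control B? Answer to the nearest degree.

177°

Leg 1 (082°, 2430 m): east 2430 sin 82° = 2406.35, north 2430 cos 82° = 338.19
Leg 2 (351°, 3469 m): east 3469 sin 351° = -542.67, north 3469 cos 351° = 3426.29
Leg 3 (265°, 1222 m): east 1222 sin 265° = -1217.35, north 1222 cos 265° = -106.50
Leg 4 (242°, 922 m): east 922 sin 242° = -814.08, north 922 cos 242° = -432.85
Net displacement: -167.75 east, 3225.12 north. Direction back to start is (167.75, -3225.12): bearing = atan2(167.75, -3225.12) mod 360° = 177.02° ≈ 177°.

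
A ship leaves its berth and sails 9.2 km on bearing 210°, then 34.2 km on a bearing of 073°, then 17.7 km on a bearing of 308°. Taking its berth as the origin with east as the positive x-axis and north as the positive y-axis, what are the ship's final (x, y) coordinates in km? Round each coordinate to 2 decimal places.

(14.16, 12.93)

Leg 1 (210°, 9.2 km): east 9.2 sin 210° = -4.60, north 9.2 cos 210° = -7.97
Leg 2 (073°, 34.2 km): east 34.2 sin 73° = 32.71, north 34.2 cos 73° = 10.00
Leg 3 (308°, 17.7 km): east 17.7 sin 308° = -13.95, north 17.7 cos 308° = 10.90
Summing: 14.16 km east, 12.93 km north → (14.16, 12.93).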